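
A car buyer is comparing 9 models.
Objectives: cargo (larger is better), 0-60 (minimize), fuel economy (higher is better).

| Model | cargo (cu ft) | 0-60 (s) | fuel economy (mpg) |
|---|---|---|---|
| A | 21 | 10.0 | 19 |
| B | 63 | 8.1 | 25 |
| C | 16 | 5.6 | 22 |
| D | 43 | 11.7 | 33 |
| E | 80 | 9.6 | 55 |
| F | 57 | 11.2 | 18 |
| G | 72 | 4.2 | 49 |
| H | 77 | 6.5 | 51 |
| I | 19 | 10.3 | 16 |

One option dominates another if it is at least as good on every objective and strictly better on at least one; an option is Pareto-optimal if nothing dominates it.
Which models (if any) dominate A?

B, E, G, H

B: cargo 63≥21, 0-60 8.1≤10.0, fuel economy 25≥19 — dominates A.
E: cargo 80≥21, 0-60 9.6≤10.0, fuel economy 55≥19 — dominates A.
G: cargo 72≥21, 0-60 4.2≤10.0, fuel economy 49≥19 — dominates A.
H: cargo 77≥21, 0-60 6.5≤10.0, fuel economy 51≥19 — dominates A.
Others (C, D, F, I) are each worse than A on at least one objective.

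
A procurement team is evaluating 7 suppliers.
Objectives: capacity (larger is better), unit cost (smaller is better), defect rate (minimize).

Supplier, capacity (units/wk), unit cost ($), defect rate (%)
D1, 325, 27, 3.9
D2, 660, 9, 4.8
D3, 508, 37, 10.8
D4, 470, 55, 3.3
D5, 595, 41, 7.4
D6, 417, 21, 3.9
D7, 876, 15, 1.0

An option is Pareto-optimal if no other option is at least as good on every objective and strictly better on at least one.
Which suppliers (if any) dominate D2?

none

D1: worse on capacity (325 vs 660).
D3: worse on capacity (508 vs 660).
D4: worse on capacity (470 vs 660).
D5: worse on capacity (595 vs 660).
D6: worse on capacity (417 vs 660).
D7: worse on unit cost (15 vs 9).
No option dominates D2.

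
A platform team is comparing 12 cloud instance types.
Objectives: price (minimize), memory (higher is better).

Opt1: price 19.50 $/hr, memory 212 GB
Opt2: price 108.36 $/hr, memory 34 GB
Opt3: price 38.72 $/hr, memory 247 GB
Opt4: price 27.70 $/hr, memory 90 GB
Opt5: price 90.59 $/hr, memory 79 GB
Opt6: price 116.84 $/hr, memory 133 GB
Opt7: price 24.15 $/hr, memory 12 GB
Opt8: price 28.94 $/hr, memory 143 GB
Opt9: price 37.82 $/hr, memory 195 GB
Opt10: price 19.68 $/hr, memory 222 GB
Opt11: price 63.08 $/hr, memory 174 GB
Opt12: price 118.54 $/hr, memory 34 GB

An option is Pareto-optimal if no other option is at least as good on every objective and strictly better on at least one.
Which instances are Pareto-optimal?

Opt1: not dominated (best price).
Opt2: dominated by Opt1 (price 19.50≤108.36, memory 212≥34).
Opt3: not dominated (best memory).
Opt4: dominated by Opt1 (price 19.50≤27.70, memory 212≥90).
Opt5: dominated by Opt1 (price 19.50≤90.59, memory 212≥79).
Opt6: dominated by Opt1 (price 19.50≤116.84, memory 212≥133).
Opt7: dominated by Opt1 (price 19.50≤24.15, memory 212≥12).
Opt8: dominated by Opt1 (price 19.50≤28.94, memory 212≥143).
Opt9: dominated by Opt1 (price 19.50≤37.82, memory 212≥195).
Opt10: not dominated.
Opt11: dominated by Opt1 (price 19.50≤63.08, memory 212≥174).
Opt12: dominated by Opt1 (price 19.50≤118.54, memory 212≥34).

Opt1, Opt3, Opt10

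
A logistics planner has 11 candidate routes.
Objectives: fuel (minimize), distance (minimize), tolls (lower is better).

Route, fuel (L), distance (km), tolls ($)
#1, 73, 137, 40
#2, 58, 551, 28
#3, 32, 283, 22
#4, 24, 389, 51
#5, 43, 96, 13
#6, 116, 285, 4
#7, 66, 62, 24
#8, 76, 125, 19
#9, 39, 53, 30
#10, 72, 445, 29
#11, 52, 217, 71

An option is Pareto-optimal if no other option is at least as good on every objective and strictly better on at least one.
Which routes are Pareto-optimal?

#3, #4, #5, #6, #7, #9

#1: dominated by #5 (fuel 43≤73, distance 96≤137, tolls 13≤40).
#2: dominated by #3 (fuel 32≤58, distance 283≤551, tolls 22≤28).
#3: not dominated.
#4: not dominated (best fuel).
#5: not dominated.
#6: not dominated (best tolls).
#7: not dominated.
#8: dominated by #5 (fuel 43≤76, distance 96≤125, tolls 13≤19).
#9: not dominated (best distance).
#10: dominated by #3 (fuel 32≤72, distance 283≤445, tolls 22≤29).
#11: dominated by #5 (fuel 43≤52, distance 96≤217, tolls 13≤71).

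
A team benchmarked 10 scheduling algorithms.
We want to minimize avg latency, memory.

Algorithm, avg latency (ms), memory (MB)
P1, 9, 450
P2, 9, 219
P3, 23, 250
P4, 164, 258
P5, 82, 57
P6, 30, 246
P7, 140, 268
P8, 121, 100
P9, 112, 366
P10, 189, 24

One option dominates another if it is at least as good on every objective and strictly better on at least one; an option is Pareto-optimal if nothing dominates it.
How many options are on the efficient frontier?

3

P1: dominated by P2 (avg latency 9≤9, memory 219≤450).
P2: not dominated.
P3: dominated by P2 (avg latency 9≤23, memory 219≤250).
P4: dominated by P2 (avg latency 9≤164, memory 219≤258).
P5: not dominated.
P6: dominated by P2 (avg latency 9≤30, memory 219≤246).
P7: dominated by P2 (avg latency 9≤140, memory 219≤268).
P8: dominated by P5 (avg latency 82≤121, memory 57≤100).
P9: dominated by P2 (avg latency 9≤112, memory 219≤366).
P10: not dominated (best memory).
Pareto-optimal: P2, P5, P10 → 3.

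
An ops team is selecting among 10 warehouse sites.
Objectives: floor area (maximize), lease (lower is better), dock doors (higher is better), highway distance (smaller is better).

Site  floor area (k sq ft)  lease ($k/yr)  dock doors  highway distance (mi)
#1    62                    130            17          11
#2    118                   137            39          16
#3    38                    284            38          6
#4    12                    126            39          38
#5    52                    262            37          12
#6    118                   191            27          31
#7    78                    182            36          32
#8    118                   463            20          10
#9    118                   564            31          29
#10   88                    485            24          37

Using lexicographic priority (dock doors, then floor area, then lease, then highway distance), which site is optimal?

#2

First maximize dock doors: best is 39, kept {#2, #4}.
Then maximize floor area: best is 118, kept {#2}.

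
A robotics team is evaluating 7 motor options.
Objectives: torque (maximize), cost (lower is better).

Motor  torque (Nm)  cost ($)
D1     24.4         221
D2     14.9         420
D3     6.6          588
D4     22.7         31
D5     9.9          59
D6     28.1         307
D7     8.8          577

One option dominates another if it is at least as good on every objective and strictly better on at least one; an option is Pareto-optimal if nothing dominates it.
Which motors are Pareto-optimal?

D1, D4, D6

D1: not dominated.
D2: dominated by D1 (torque 24.4≥14.9, cost 221≤420).
D3: dominated by D1 (torque 24.4≥6.6, cost 221≤588).
D4: not dominated (best cost).
D5: dominated by D4 (torque 22.7≥9.9, cost 31≤59).
D6: not dominated (best torque).
D7: dominated by D1 (torque 24.4≥8.8, cost 221≤577).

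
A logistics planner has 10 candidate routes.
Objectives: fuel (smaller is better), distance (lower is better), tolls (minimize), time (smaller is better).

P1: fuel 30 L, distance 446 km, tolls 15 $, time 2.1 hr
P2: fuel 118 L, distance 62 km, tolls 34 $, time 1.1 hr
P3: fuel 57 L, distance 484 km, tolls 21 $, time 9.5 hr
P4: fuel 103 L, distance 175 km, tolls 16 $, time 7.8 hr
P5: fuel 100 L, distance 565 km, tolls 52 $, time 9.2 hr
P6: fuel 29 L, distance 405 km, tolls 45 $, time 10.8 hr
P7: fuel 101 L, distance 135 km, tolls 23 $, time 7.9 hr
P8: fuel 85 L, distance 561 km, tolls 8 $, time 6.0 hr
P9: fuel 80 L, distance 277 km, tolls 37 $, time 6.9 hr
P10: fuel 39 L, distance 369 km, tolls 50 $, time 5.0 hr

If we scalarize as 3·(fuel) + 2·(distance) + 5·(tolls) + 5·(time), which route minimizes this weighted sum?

P2

P1: 3·30 + 2·446 + 5·15 + 5·2.1 = 1067.5
P2: 3·118 + 2·62 + 5·34 + 5·1.1 = 653.5
P3: 3·57 + 2·484 + 5·21 + 5·9.5 = 1291.5
P4: 3·103 + 2·175 + 5·16 + 5·7.8 = 778.0
P5: 3·100 + 2·565 + 5·52 + 5·9.2 = 1736.0
P6: 3·29 + 2·405 + 5·45 + 5·10.8 = 1176.0
P7: 3·101 + 2·135 + 5·23 + 5·7.9 = 727.5
P8: 3·85 + 2·561 + 5·8 + 5·6.0 = 1447.0
P9: 3·80 + 2·277 + 5·37 + 5·6.9 = 1013.5
P10: 3·39 + 2·369 + 5·50 + 5·5.0 = 1130.0
Lowest: P2 at 653.5.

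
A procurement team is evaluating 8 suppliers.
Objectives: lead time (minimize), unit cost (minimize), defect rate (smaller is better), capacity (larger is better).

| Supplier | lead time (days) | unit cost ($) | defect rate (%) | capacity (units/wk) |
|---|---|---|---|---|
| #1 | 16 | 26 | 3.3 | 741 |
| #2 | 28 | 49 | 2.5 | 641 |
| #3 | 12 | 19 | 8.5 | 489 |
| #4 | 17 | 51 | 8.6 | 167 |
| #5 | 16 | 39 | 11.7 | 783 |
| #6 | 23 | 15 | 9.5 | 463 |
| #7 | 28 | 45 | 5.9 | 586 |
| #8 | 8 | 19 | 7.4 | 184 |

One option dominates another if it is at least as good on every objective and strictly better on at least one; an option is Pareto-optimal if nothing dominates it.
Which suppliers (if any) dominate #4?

#1, #3, #8

#1: lead time 16≤17, unit cost 26≤51, defect rate 3.3≤8.6, capacity 741≥167 — dominates #4.
#3: lead time 12≤17, unit cost 19≤51, defect rate 8.5≤8.6, capacity 489≥167 — dominates #4.
#8: lead time 8≤17, unit cost 19≤51, defect rate 7.4≤8.6, capacity 184≥167 — dominates #4.
Others (#2, #5, #6, #7) are each worse than #4 on at least one objective.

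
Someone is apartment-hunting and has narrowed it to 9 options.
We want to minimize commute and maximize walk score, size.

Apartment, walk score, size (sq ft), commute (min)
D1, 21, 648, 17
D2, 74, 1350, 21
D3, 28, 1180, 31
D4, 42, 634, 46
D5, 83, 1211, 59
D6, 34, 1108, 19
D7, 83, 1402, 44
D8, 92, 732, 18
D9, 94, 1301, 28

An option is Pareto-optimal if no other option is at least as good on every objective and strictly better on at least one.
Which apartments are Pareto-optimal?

D1, D2, D6, D7, D8, D9

D1: not dominated (best commute).
D2: not dominated.
D3: dominated by D2 (walk score 74≥28, size 1350≥1180, commute 21≤31).
D4: dominated by D2 (walk score 74≥42, size 1350≥634, commute 21≤46).
D5: dominated by D7 (walk score 83≥83, size 1402≥1211, commute 44≤59).
D6: not dominated.
D7: not dominated (best size).
D8: not dominated.
D9: not dominated (best walk score).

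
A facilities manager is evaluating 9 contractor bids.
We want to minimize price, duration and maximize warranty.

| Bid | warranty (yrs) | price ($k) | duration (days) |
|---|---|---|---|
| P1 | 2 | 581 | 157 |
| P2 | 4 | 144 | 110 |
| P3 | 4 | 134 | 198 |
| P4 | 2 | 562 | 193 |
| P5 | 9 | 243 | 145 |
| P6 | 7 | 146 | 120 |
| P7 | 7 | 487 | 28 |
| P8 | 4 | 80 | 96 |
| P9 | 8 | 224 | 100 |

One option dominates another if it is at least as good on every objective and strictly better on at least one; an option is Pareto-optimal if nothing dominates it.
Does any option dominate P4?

Yes

P2 vs P4: warranty 4≥2, price 144≤562, duration 110≤193 — P2 is at least as good on every objective and strictly better on at least one, so P2 dominates P4.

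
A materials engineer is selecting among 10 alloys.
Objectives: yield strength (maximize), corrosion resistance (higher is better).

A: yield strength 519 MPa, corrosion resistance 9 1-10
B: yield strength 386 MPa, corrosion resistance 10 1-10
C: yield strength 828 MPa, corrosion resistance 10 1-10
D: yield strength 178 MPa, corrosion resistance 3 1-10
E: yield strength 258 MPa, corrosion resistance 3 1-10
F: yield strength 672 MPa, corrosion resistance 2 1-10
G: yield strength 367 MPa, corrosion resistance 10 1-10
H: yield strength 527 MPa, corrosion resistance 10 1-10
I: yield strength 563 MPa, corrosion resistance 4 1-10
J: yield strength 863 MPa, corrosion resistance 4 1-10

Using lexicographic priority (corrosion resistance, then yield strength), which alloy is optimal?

First maximize corrosion resistance: best is 10, kept {B, C, G, H}.
Then maximize yield strength: best is 828, kept {C}.

C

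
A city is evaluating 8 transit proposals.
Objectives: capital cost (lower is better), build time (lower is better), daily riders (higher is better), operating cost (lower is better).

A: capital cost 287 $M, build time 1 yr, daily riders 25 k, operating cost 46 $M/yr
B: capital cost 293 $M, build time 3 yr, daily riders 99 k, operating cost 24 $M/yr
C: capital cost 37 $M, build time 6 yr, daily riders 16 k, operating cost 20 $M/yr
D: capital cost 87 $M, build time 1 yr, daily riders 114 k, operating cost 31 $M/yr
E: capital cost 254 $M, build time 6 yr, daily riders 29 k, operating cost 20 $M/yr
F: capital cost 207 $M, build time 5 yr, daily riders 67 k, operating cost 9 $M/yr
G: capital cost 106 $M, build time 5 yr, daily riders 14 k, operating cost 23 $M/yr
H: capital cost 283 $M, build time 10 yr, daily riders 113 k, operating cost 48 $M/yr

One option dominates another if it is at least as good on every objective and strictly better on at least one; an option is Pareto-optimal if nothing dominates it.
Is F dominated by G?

No

G vs F: G is worse on daily riders (14 vs 67), so it does not dominate F.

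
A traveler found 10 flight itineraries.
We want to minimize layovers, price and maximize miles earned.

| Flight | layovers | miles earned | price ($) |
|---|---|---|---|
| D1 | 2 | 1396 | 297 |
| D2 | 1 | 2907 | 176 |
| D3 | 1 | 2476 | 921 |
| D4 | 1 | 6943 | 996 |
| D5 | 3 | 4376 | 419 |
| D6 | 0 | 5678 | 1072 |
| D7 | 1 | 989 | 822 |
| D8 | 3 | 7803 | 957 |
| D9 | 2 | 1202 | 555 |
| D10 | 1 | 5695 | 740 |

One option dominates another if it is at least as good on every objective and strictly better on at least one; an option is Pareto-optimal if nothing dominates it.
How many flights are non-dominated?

D1: dominated by D2 (layovers 1≤2, miles earned 2907≥1396, price 176≤297).
D2: not dominated (best price).
D3: dominated by D2 (layovers 1≤1, miles earned 2907≥2476, price 176≤921).
D4: not dominated.
D5: not dominated.
D6: not dominated (best layovers).
D7: dominated by D2 (layovers 1≤1, miles earned 2907≥989, price 176≤822).
D8: not dominated (best miles earned).
D9: dominated by D1 (layovers 2≤2, miles earned 1396≥1202, price 297≤555).
D10: not dominated.
Pareto-optimal: D2, D4, D5, D6, D8, D10 → 6.

6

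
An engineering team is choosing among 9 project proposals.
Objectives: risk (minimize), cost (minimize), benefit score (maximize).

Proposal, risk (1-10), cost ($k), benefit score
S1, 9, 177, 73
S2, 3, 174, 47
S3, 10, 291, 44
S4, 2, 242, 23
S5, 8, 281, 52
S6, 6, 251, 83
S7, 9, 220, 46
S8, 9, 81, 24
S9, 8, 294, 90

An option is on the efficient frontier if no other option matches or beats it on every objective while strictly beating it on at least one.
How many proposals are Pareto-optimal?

6

S1: not dominated.
S2: not dominated.
S3: dominated by S1 (risk 9≤10, cost 177≤291, benefit score 73≥44).
S4: not dominated (best risk).
S5: dominated by S6 (risk 6≤8, cost 251≤281, benefit score 83≥52).
S6: not dominated.
S7: dominated by S1 (risk 9≤9, cost 177≤220, benefit score 73≥46).
S8: not dominated (best cost).
S9: not dominated (best benefit score).
Pareto-optimal: S1, S2, S4, S6, S8, S9 → 6.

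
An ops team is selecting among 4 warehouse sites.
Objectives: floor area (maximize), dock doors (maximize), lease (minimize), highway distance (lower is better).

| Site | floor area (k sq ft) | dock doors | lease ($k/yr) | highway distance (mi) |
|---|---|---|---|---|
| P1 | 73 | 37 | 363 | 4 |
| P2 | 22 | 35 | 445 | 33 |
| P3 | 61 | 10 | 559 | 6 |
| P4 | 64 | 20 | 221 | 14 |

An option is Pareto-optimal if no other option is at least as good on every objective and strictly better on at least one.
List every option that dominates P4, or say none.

none

P1: worse on lease (363 vs 221).
P2: worse on floor area (22 vs 64).
P3: worse on floor area (61 vs 64).
No option dominates P4.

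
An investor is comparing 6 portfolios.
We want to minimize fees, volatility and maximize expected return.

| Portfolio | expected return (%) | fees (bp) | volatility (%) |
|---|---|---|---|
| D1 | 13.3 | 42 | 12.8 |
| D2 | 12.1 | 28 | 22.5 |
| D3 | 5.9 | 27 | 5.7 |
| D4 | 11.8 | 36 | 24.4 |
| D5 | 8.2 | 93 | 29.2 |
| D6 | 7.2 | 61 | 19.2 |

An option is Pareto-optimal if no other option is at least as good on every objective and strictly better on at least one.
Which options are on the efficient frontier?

D1: not dominated (best expected return).
D2: not dominated.
D3: not dominated (best fees).
D4: dominated by D2 (expected return 12.1≥11.8, fees 28≤36, volatility 22.5≤24.4).
D5: dominated by D1 (expected return 13.3≥8.2, fees 42≤93, volatility 12.8≤29.2).
D6: dominated by D1 (expected return 13.3≥7.2, fees 42≤61, volatility 12.8≤19.2).

D1, D2, D3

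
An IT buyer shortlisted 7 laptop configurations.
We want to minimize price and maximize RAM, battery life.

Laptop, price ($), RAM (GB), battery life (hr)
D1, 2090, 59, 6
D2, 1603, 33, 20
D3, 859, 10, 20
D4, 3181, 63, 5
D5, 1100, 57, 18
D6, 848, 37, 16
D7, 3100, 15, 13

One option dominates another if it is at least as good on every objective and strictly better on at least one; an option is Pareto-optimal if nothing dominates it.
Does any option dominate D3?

No

D1: worse on price (2090 vs 859).
D2: worse on price (1603 vs 859).
D4: worse on price (3181 vs 859).
D5: worse on price (1100 vs 859).
D6: worse on battery life (16 vs 20).
D7: worse on price (3100 vs 859).
No option is at least as good as D3 on every objective and strictly better on one.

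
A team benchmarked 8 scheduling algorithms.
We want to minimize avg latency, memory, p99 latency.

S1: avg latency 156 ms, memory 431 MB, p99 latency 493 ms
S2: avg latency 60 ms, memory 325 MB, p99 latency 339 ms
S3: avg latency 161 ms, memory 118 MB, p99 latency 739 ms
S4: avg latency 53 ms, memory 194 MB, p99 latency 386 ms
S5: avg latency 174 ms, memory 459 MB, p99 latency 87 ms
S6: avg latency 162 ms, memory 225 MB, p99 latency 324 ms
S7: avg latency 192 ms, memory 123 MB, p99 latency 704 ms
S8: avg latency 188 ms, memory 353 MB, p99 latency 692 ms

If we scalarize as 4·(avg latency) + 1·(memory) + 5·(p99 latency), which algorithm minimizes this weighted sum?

S5

S1: 4·156 + 1·431 + 5·493 = 3520
S2: 4·60 + 1·325 + 5·339 = 2260
S3: 4·161 + 1·118 + 5·739 = 4457
S4: 4·53 + 1·194 + 5·386 = 2336
S5: 4·174 + 1·459 + 5·87 = 1590
S6: 4·162 + 1·225 + 5·324 = 2493
S7: 4·192 + 1·123 + 5·704 = 4411
S8: 4·188 + 1·353 + 5·692 = 4565
Lowest: S5 at 1590.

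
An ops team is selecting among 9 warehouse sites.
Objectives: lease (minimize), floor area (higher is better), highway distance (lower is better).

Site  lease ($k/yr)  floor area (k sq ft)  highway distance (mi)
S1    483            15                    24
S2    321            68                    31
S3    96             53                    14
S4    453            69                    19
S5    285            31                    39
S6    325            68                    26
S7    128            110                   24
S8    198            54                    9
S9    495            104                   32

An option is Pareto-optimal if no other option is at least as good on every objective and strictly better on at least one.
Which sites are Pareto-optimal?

S3, S4, S7, S8

S1: dominated by S3 (lease 96≤483, floor area 53≥15, highway distance 14≤24).
S2: dominated by S7 (lease 128≤321, floor area 110≥68, highway distance 24≤31).
S3: not dominated (best lease).
S4: not dominated.
S5: dominated by S3 (lease 96≤285, floor area 53≥31, highway distance 14≤39).
S6: dominated by S7 (lease 128≤325, floor area 110≥68, highway distance 24≤26).
S7: not dominated (best floor area).
S8: not dominated (best highway distance).
S9: dominated by S7 (lease 128≤495, floor area 110≥104, highway distance 24≤32).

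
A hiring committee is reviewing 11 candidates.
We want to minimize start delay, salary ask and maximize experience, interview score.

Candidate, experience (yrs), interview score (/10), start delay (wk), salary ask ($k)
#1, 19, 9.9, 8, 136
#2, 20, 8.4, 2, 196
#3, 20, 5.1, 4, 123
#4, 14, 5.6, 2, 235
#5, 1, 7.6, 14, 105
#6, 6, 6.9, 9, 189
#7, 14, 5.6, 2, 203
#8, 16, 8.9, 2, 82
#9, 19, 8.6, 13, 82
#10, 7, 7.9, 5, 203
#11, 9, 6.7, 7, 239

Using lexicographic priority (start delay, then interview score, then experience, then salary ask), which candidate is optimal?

First minimize start delay: best is 2, kept {#2, #4, #7, #8}.
Then maximize interview score: best is 8.9, kept {#8}.

#8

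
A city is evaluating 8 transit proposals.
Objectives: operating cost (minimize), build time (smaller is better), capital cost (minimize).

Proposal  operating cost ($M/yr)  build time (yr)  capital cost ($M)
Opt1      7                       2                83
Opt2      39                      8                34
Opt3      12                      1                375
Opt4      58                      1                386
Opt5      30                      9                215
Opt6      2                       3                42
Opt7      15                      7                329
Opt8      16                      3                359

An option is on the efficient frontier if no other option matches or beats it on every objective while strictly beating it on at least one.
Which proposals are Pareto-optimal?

Opt1, Opt2, Opt3, Opt6

Opt1: not dominated.
Opt2: not dominated (best capital cost).
Opt3: not dominated.
Opt4: dominated by Opt3 (operating cost 12≤58, build time 1≤1, capital cost 375≤386).
Opt5: dominated by Opt1 (operating cost 7≤30, build time 2≤9, capital cost 83≤215).
Opt6: not dominated (best operating cost).
Opt7: dominated by Opt1 (operating cost 7≤15, build time 2≤7, capital cost 83≤329).
Opt8: dominated by Opt1 (operating cost 7≤16, build time 2≤3, capital cost 83≤359).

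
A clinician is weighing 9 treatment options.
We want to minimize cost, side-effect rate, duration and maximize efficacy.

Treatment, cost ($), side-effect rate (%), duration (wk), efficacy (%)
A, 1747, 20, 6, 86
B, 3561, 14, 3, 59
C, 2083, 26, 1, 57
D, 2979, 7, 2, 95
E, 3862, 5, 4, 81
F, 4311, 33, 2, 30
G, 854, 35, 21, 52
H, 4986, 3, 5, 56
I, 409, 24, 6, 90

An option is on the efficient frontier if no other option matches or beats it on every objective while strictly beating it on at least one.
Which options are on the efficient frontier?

A: not dominated.
B: dominated by D (cost 2979≤3561, side-effect rate 7≤14, duration 2≤3, efficacy 95≥59).
C: not dominated (best duration).
D: not dominated (best efficacy).
E: not dominated.
F: dominated by C (cost 2083≤4311, side-effect rate 26≤33, duration 1≤2, efficacy 57≥30).
G: dominated by I (cost 409≤854, side-effect rate 24≤35, duration 6≤21, efficacy 90≥52).
H: not dominated (best side-effect rate).
I: not dominated (best cost).

A, C, D, E, H, I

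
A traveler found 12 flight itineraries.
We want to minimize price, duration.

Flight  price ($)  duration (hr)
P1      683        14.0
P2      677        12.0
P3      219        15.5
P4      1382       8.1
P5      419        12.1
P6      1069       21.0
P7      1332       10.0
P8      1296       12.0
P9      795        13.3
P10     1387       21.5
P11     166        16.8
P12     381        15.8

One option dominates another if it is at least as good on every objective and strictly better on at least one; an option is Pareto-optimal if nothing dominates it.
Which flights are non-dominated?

P1: dominated by P2 (price 677≤683, duration 12.0≤14.0).
P2: not dominated.
P3: not dominated.
P4: not dominated (best duration).
P5: not dominated.
P6: dominated by P1 (price 683≤1069, duration 14.0≤21.0).
P7: not dominated.
P8: dominated by P2 (price 677≤1296, duration 12.0≤12.0).
P9: dominated by P2 (price 677≤795, duration 12.0≤13.3).
P10: dominated by P1 (price 683≤1387, duration 14.0≤21.5).
P11: not dominated (best price).
P12: dominated by P3 (price 219≤381, duration 15.5≤15.8).

P2, P3, P4, P5, P7, P11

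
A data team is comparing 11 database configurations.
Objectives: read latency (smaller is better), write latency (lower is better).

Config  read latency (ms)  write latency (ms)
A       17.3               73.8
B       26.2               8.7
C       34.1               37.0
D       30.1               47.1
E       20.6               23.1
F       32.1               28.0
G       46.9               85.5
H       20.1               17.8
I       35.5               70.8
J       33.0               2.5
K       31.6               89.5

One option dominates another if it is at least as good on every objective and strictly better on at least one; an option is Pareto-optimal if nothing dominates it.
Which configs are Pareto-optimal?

A: not dominated (best read latency).
B: not dominated.
C: dominated by B (read latency 26.2≤34.1, write latency 8.7≤37.0).
D: dominated by B (read latency 26.2≤30.1, write latency 8.7≤47.1).
E: dominated by H (read latency 20.1≤20.6, write latency 17.8≤23.1).
F: dominated by B (read latency 26.2≤32.1, write latency 8.7≤28.0).
G: dominated by A (read latency 17.3≤46.9, write latency 73.8≤85.5).
H: not dominated.
I: dominated by B (read latency 26.2≤35.5, write latency 8.7≤70.8).
J: not dominated (best write latency).
K: dominated by A (read latency 17.3≤31.6, write latency 73.8≤89.5).

A, B, H, J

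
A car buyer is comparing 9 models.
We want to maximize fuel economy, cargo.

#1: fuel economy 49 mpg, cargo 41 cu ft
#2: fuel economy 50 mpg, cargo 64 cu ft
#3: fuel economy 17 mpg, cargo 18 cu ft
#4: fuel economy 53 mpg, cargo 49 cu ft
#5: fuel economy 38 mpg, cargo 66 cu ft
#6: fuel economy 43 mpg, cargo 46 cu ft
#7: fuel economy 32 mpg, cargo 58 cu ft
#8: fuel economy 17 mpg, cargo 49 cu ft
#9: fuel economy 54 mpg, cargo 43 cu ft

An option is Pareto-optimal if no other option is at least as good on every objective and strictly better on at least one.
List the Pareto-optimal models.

#2, #4, #5, #9

#1: dominated by #2 (fuel economy 50≥49, cargo 64≥41).
#2: not dominated.
#3: dominated by #1 (fuel economy 49≥17, cargo 41≥18).
#4: not dominated.
#5: not dominated (best cargo).
#6: dominated by #2 (fuel economy 50≥43, cargo 64≥46).
#7: dominated by #2 (fuel economy 50≥32, cargo 64≥58).
#8: dominated by #2 (fuel economy 50≥17, cargo 64≥49).
#9: not dominated (best fuel economy).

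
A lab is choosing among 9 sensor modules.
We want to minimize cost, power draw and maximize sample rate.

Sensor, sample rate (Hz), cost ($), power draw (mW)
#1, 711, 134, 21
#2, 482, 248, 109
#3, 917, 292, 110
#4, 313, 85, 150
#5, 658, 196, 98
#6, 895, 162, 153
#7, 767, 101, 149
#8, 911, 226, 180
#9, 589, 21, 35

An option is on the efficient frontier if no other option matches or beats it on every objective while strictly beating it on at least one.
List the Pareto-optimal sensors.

#1, #3, #6, #7, #8, #9

#1: not dominated (best power draw).
#2: dominated by #1 (sample rate 711≥482, cost 134≤248, power draw 21≤109).
#3: not dominated (best sample rate).
#4: dominated by #9 (sample rate 589≥313, cost 21≤85, power draw 35≤150).
#5: dominated by #1 (sample rate 711≥658, cost 134≤196, power draw 21≤98).
#6: not dominated.
#7: not dominated.
#8: not dominated.
#9: not dominated (best cost).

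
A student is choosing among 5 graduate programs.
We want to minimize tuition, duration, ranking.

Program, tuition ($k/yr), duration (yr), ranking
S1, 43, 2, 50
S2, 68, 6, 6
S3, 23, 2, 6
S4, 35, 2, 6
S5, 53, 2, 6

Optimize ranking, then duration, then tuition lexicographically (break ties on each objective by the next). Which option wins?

S3

First minimize ranking: best is 6, kept {S2, S3, S4, S5}.
Then minimize duration: best is 2, kept {S3, S4, S5}.
Then minimize tuition: best is 23, kept {S3}.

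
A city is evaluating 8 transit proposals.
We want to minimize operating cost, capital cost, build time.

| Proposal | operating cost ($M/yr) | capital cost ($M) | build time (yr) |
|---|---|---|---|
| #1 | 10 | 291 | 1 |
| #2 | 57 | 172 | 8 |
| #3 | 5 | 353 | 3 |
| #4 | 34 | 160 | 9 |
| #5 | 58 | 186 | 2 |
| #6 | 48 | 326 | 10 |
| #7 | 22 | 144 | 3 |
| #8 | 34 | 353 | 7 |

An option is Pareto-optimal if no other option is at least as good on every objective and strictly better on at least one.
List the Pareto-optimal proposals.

#1, #3, #5, #7

#1: not dominated (best build time).
#2: dominated by #7 (operating cost 22≤57, capital cost 144≤172, build time 3≤8).
#3: not dominated (best operating cost).
#4: dominated by #7 (operating cost 22≤34, capital cost 144≤160, build time 3≤9).
#5: not dominated.
#6: dominated by #1 (operating cost 10≤48, capital cost 291≤326, build time 1≤10).
#7: not dominated (best capital cost).
#8: dominated by #1 (operating cost 10≤34, capital cost 291≤353, build time 1≤7).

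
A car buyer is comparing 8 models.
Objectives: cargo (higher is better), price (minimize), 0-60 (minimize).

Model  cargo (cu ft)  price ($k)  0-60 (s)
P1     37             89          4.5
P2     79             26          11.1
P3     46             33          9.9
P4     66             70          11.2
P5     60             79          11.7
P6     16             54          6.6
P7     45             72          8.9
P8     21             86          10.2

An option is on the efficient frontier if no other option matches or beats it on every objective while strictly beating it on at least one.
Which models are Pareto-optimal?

P1: not dominated (best 0-60).
P2: not dominated (best cargo).
P3: not dominated.
P4: dominated by P2 (cargo 79≥66, price 26≤70, 0-60 11.1≤11.2).
P5: dominated by P2 (cargo 79≥60, price 26≤79, 0-60 11.1≤11.7).
P6: not dominated.
P7: not dominated.
P8: dominated by P3 (cargo 46≥21, price 33≤86, 0-60 9.9≤10.2).

P1, P2, P3, P6, P7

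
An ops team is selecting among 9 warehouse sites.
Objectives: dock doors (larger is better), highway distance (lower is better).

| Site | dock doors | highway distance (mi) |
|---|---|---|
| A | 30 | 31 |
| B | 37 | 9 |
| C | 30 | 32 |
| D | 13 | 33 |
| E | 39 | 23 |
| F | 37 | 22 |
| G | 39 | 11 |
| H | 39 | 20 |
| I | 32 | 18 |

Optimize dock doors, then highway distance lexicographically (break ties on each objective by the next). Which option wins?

G

First maximize dock doors: best is 39, kept {E, G, H}.
Then minimize highway distance: best is 11, kept {G}.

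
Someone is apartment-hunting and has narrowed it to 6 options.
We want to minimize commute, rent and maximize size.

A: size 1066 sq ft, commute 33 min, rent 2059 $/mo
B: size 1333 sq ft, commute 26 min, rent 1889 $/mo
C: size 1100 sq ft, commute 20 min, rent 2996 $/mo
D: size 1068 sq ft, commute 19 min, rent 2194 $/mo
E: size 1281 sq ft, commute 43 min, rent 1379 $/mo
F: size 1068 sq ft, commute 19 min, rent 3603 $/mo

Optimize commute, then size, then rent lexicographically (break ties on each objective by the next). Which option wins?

D

First minimize commute: best is 19, kept {D, F}.
Then maximize size: best is 1068, kept {D, F}.
Then minimize rent: best is 2194, kept {D}.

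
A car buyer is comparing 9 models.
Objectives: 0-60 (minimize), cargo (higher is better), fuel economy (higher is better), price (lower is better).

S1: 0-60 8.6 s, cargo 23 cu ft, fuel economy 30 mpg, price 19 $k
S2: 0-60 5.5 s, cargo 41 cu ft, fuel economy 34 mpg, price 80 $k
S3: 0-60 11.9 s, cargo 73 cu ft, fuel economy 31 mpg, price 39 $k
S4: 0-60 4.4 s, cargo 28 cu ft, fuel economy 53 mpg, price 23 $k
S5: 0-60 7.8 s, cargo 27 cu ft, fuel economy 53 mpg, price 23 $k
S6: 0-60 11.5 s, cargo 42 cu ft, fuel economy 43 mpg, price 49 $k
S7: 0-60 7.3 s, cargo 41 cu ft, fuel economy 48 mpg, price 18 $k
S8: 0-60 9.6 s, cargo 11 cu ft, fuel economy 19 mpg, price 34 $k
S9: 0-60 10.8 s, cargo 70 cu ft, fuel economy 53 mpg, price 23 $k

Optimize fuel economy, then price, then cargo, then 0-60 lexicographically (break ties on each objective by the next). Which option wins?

First maximize fuel economy: best is 53, kept {S4, S5, S9}.
Then minimize price: best is 23, kept {S4, S5, S9}.
Then maximize cargo: best is 70, kept {S9}.

S9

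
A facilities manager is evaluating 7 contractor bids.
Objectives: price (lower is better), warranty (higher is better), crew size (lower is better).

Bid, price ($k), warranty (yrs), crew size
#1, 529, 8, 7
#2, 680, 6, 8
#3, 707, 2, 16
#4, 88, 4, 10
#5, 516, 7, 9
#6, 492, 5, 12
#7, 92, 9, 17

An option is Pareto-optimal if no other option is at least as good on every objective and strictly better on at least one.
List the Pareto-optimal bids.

#1: not dominated (best crew size).
#2: dominated by #1 (price 529≤680, warranty 8≥6, crew size 7≤8).
#3: dominated by #1 (price 529≤707, warranty 8≥2, crew size 7≤16).
#4: not dominated (best price).
#5: not dominated.
#6: not dominated.
#7: not dominated (best warranty).

#1, #4, #5, #6, #7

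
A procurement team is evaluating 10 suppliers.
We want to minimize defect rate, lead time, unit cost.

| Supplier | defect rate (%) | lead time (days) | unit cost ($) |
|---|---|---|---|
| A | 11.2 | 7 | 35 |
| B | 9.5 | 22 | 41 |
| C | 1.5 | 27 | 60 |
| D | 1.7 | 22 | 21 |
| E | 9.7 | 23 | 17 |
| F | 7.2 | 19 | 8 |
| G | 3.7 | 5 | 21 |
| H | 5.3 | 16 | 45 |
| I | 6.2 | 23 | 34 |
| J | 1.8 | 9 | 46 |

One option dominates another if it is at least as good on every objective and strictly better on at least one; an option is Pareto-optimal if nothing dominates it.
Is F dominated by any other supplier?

A: worse on defect rate (11.2 vs 7.2).
B: worse on defect rate (9.5 vs 7.2).
C: worse on lead time (27 vs 19).
D: worse on lead time (22 vs 19).
E: worse on defect rate (9.7 vs 7.2).
G: worse on unit cost (21 vs 8).
H: worse on unit cost (45 vs 8).
I: worse on lead time (23 vs 19).
J: worse on unit cost (46 vs 8).
No option is at least as good as F on every objective and strictly better on one.

No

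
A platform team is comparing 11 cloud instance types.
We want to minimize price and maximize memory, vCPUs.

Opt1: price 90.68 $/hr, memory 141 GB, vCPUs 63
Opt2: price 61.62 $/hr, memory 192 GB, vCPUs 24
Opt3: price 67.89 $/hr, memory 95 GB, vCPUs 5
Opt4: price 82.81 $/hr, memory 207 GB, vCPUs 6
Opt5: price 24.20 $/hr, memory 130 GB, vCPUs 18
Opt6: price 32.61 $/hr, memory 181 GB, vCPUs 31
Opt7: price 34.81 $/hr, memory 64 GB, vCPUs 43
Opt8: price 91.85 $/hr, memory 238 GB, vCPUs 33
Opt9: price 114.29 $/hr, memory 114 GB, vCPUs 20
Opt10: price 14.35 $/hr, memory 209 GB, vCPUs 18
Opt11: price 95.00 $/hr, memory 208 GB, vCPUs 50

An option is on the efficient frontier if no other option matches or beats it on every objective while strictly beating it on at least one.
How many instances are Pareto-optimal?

7

Opt1: not dominated (best vCPUs).
Opt2: not dominated.
Opt3: dominated by Opt2 (price 61.62≤67.89, memory 192≥95, vCPUs 24≥5).
Opt4: dominated by Opt10 (price 14.35≤82.81, memory 209≥207, vCPUs 18≥6).
Opt5: dominated by Opt10 (price 14.35≤24.20, memory 209≥130, vCPUs 18≥18).
Opt6: not dominated.
Opt7: not dominated.
Opt8: not dominated (best memory).
Opt9: dominated by Opt1 (price 90.68≤114.29, memory 141≥114, vCPUs 63≥20).
Opt10: not dominated (best price).
Opt11: not dominated.
Pareto-optimal: Opt1, Opt2, Opt6, Opt7, Opt8, Opt10, Opt11 → 7.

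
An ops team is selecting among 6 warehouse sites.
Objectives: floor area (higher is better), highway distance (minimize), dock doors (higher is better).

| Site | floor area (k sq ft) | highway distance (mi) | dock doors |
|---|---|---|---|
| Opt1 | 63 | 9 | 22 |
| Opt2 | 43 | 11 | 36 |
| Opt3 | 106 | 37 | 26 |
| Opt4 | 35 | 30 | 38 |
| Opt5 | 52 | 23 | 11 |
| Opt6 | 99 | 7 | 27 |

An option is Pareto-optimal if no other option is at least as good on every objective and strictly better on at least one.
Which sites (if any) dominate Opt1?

Opt6

Opt6: floor area 99≥63, highway distance 7≤9, dock doors 27≥22 — dominates Opt1.
Others (Opt2, Opt3, Opt4, Opt5) are each worse than Opt1 on at least one objective.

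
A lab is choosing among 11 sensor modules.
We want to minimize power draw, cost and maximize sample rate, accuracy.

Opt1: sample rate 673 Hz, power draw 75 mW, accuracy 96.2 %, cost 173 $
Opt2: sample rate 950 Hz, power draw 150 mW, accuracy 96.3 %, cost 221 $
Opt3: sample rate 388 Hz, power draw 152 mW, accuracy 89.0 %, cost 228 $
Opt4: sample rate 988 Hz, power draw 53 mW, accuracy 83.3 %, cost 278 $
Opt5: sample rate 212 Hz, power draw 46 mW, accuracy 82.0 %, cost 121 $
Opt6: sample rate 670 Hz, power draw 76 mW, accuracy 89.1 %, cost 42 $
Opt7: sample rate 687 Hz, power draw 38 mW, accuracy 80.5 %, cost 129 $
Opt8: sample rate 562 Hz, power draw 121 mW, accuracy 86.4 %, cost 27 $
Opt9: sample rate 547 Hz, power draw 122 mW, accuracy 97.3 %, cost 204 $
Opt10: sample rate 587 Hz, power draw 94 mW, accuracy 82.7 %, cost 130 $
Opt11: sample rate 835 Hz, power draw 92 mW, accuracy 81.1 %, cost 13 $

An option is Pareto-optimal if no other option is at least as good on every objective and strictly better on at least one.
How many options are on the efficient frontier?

Opt1: not dominated.
Opt2: not dominated.
Opt3: dominated by Opt1 (sample rate 673≥388, power draw 75≤152, accuracy 96.2≥89.0, cost 173≤228).
Opt4: not dominated (best sample rate).
Opt5: not dominated.
Opt6: not dominated.
Opt7: not dominated (best power draw).
Opt8: not dominated.
Opt9: not dominated (best accuracy).
Opt10: dominated by Opt6 (sample rate 670≥587, power draw 76≤94, accuracy 89.1≥82.7, cost 42≤130).
Opt11: not dominated (best cost).
Pareto-optimal: Opt1, Opt2, Opt4, Opt5, Opt6, Opt7, Opt8, Opt9, Opt11 → 9.

9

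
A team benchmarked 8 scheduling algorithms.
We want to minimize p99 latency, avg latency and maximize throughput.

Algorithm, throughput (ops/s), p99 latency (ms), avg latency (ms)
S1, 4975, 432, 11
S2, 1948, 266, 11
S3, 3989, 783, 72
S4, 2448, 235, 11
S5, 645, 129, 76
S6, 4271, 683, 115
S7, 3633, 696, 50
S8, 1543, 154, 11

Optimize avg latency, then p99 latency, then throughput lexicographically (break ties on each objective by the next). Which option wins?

S8

First minimize avg latency: best is 11, kept {S1, S2, S4, S8}.
Then minimize p99 latency: best is 154, kept {S8}.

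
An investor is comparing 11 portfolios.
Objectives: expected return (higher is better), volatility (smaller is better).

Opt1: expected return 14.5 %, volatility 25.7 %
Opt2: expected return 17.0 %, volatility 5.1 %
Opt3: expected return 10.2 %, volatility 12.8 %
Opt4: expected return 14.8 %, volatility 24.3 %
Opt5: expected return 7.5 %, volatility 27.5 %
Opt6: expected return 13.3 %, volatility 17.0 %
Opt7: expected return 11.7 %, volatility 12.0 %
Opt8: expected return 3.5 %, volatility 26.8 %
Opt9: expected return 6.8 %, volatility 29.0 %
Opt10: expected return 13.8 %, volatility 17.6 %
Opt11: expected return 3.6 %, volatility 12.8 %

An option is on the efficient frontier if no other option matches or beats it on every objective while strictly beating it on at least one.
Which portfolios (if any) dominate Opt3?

Opt2: expected return 17.0≥10.2, volatility 5.1≤12.8 — dominates Opt3.
Opt7: expected return 11.7≥10.2, volatility 12.0≤12.8 — dominates Opt3.
Others (Opt1, Opt4, Opt5, Opt6, Opt8, Opt9, Opt10, Opt11) are each worse than Opt3 on at least one objective.

Opt2, Opt7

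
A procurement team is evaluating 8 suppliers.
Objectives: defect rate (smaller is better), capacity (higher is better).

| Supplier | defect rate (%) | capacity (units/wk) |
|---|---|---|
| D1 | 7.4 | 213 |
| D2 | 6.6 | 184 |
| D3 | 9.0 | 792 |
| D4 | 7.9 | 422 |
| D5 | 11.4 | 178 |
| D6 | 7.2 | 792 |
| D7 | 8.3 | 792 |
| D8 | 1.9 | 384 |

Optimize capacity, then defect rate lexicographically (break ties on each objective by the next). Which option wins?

First maximize capacity: best is 792, kept {D3, D6, D7}.
Then minimize defect rate: best is 7.2, kept {D6}.

D6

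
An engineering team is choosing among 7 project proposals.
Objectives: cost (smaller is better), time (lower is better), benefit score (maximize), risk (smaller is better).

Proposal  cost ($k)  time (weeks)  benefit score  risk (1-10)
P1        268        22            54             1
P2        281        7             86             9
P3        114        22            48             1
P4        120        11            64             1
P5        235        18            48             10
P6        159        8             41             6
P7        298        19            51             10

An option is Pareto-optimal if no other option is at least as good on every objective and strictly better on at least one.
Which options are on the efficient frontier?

P1: dominated by P4 (cost 120≤268, time 11≤22, benefit score 64≥54, risk 1≤1).
P2: not dominated (best time).
P3: not dominated (best cost).
P4: not dominated.
P5: dominated by P4 (cost 120≤235, time 11≤18, benefit score 64≥48, risk 1≤10).
P6: not dominated.
P7: dominated by P2 (cost 281≤298, time 7≤19, benefit score 86≥51, risk 9≤10).

P2, P3, P4, P6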